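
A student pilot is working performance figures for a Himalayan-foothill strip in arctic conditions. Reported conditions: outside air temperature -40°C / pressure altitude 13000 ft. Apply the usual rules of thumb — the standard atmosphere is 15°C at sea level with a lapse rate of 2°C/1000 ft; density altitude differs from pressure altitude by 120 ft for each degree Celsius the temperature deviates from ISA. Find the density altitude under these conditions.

9520 ft

ISA temperature at 13000 ft = 15 − 2 × (13000/1000) = -11°C.
ISA deviation = -40 − (-11) = -29°C.
Density altitude = 13000 + 120 × (-29) = 13000 + (-3480) = 9520 ft.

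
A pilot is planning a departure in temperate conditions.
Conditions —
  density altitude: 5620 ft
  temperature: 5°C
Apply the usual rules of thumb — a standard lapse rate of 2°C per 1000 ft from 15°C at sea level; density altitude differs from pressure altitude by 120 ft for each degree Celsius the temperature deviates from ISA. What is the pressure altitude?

DA = PA + 120 × (OAT − (15 − 2·PA/1000)) = PA + 120·OAT − 1800 + 0.24·PA = 1.24·PA + 120·OAT − 1800.
So 1.24·PA = 5620 − 120 × 5 + 1800 = 6820.
PA = 6820 / 1.24 = 5500 ft.

5500 ft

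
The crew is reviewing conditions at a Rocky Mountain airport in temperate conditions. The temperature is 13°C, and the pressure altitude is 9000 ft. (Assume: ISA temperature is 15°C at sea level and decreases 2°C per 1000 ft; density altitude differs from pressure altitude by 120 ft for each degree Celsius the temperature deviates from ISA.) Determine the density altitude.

10920 ft

ISA temperature at 9000 ft = 15 − 2 × (9000/1000) = -3°C.
ISA deviation = 13 − (-3) = +16°C.
Density altitude = 9000 + 120 × (16) = 9000 + (+1920) = 10920 ft.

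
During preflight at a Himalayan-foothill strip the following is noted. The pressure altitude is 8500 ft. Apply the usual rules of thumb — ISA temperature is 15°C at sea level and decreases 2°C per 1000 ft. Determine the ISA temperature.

ISA temperature = 15 − 2 × (8500/1000) = 15 − 17 = -2°C.

-2°C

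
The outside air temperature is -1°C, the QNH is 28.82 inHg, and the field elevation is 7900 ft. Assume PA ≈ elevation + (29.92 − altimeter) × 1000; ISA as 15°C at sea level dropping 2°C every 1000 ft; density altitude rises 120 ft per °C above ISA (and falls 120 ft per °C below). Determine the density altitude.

9240 ft

Pressure altitude = 7900 + (29.92 − 28.82) × 1000 = 7900 + (+1100) = 9000 ft.
ISA temperature at 9000 ft = 15 − 2 × (9000/1000) = -3°C.
ISA deviation = -1 − (-3) = +2°C.
Density altitude = 9000 + 120 × (2) = 9240 ft.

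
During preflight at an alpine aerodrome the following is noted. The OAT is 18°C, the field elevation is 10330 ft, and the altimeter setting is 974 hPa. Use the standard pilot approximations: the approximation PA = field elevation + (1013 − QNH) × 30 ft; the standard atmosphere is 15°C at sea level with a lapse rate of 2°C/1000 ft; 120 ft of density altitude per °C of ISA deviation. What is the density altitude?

14620 ft

Pressure altitude = 10330 + (1013 − 974) × 30 = 10330 + (+1170) = 11500 ft.
ISA temperature at 11500 ft = 15 − 2 × (11500/1000) = -8°C.
ISA deviation = 18 − (-8) = +26°C.
Density altitude = 11500 + 120 × (26) = 14620 ft.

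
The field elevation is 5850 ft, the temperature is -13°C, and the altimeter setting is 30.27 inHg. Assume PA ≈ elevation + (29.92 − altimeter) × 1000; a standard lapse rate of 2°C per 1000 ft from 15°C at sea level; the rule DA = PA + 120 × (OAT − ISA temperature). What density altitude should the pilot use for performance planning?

3460 ft

Pressure altitude = 5850 + (29.92 − 30.27) × 1000 = 5850 + (-350) = 5500 ft.
ISA temperature at 5500 ft = 15 − 2 × (5500/1000) = 4°C.
ISA deviation = -13 − 4 = -17°C.
Density altitude = 5500 + 120 × (-17) = 3460 ft.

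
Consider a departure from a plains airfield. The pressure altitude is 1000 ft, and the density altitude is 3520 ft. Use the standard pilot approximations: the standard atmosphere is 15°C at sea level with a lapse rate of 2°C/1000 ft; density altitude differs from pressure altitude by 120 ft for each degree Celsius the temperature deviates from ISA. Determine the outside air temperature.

Density altitude − pressure altitude = 3520 − 1000 = +2520 ft.
At 120 ft/°C that is an ISA deviation of 2520/120 = +21°C.
ISA temperature at 1000 ft = 15 − 2 × (1000/1000) = 13°C.
OAT = ISA + deviation = 13 + (+21) = 34°C.

34°C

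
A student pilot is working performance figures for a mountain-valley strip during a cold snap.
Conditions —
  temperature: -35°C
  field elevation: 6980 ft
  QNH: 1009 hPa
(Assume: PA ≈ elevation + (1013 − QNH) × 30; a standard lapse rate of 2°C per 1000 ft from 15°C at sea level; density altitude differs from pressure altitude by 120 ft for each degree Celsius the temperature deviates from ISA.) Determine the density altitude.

Pressure altitude = 6980 + (1013 − 1009) × 30 = 6980 + (+120) = 7100 ft.
ISA temperature at 7100 ft = 15 − 2 × (7100/1000) = 0.8°C.
ISA deviation = -35 − 0.8 = -35.8°C.
Density altitude = 7100 + 120 × (-35.8) = 2804 ft.

2804 ft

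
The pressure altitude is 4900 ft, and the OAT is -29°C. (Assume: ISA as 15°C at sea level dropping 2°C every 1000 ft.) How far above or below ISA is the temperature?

ISA temperature at 4900 ft = 15 − 2 × (4900/1000) = 5.2°C.
Deviation = OAT − ISA = -29 − 5.2 = -34.2°C.

ISA-34.2°C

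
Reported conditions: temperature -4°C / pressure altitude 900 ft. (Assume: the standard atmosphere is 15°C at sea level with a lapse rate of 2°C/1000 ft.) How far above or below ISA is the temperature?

ISA temperature at 900 ft = 15 − 2 × (900/1000) = 13.2°C.
Deviation = OAT − ISA = -4 − 13.2 = -17.2°C.

ISA-17.2°C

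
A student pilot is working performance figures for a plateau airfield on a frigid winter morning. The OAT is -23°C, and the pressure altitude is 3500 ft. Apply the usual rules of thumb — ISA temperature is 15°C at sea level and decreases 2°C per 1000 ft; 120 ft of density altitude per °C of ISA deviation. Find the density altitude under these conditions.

-220 ft

ISA temperature at 3500 ft = 15 − 2 × (3500/1000) = 8°C.
ISA deviation = -23 − 8 = -31°C.
Density altitude = 3500 + 120 × (-31) = 3500 + (-3720) = -220 ft.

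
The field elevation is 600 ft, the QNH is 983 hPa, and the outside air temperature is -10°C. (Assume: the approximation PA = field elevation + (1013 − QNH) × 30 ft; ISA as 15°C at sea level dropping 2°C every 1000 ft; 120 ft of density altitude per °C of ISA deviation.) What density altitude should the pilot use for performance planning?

Pressure altitude = 600 + (1013 − 983) × 30 = 600 + (+900) = 1500 ft.
ISA temperature at 1500 ft = 15 − 2 × (1500/1000) = 12°C.
ISA deviation = -10 − 12 = -22°C.
Density altitude = 1500 + 120 × (-22) = -1140 ft.

-1140 ft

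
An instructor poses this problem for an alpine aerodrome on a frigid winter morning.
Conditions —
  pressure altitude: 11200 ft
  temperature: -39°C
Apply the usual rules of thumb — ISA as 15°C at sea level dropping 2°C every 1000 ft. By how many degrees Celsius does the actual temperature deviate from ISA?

ISA-31.6°C

ISA temperature at 11200 ft = 15 − 2 × (11200/1000) = -7.4°C.
Deviation = OAT − ISA = -39 − (-7.4) = -31.6°C.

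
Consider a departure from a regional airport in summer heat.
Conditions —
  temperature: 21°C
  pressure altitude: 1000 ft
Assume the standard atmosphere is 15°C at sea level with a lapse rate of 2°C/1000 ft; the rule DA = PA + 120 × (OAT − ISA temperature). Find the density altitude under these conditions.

1960 ft

ISA temperature at 1000 ft = 15 − 2 × (1000/1000) = 13°C.
ISA deviation = 21 − 13 = +8°C.
Density altitude = 1000 + 120 × (8) = 1000 + (+960) = 1960 ft.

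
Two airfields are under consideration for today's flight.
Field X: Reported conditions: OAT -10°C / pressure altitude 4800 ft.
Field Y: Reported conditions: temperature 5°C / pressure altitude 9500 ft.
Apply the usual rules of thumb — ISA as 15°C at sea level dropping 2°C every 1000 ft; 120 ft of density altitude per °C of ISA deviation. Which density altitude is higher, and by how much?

Field X: ISA temp = 5.4°C, deviation -15.4°C, DA = 4800 + 120 × (-15.4) = 2952 ft.
Field Y: ISA temp = -4°C, deviation +9°C, DA = 9500 + 120 × 9 = 10580 ft.
Field Y is higher by 10580 − 2952 = 7628 ft.

Field Y by 7628 ft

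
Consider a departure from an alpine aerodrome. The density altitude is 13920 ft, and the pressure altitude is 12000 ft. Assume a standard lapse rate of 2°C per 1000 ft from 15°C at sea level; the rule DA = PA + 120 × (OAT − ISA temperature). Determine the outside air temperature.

7°C

Density altitude − pressure altitude = 13920 − 12000 = +1920 ft.
At 120 ft/°C that is an ISA deviation of 1920/120 = +16°C.
ISA temperature at 12000 ft = 15 − 2 × (12000/1000) = -9°C.
OAT = ISA + deviation = -9 + (+16) = 7°C.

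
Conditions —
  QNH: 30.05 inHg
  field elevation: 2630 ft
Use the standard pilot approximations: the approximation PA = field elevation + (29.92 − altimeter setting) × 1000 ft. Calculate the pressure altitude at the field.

Pressure correction = (29.92 − 30.05) × 1000 = -130 ft.
Pressure altitude = 2630 + (-130) = 2500 ft.

2500 ft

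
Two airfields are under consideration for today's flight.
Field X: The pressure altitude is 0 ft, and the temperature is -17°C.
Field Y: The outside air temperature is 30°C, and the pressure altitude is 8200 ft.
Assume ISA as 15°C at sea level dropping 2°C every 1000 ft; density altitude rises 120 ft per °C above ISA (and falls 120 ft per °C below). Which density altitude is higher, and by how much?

Field Y by 15808 ft

Field X: ISA temp = 15°C, deviation -32°C, DA = 0 + 120 × (-32) = -3840 ft.
Field Y: ISA temp = -1.4°C, deviation +31.4°C, DA = 8200 + 120 × 31.4 = 11968 ft.
Field Y is higher by 11968 − (-3840) = 15808 ft.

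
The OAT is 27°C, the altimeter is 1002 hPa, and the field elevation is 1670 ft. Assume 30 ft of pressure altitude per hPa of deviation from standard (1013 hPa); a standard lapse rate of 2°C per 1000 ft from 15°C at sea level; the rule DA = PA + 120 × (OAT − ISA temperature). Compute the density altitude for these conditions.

3920 ft

Pressure altitude = 1670 + (1013 − 1002) × 30 = 1670 + (+330) = 2000 ft.
ISA temperature at 2000 ft = 15 − 2 × (2000/1000) = 11°C.
ISA deviation = 27 − 11 = +16°C.
Density altitude = 2000 + 120 × (16) = 3920 ft.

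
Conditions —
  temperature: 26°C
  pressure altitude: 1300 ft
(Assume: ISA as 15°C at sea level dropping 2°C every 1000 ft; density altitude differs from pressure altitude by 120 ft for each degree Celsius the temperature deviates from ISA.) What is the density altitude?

2932 ft

ISA temperature at 1300 ft = 15 − 2 × (1300/1000) = 12.4°C.
ISA deviation = 26 − 12.4 = +13.6°C.
Density altitude = 1300 + 120 × (13.6) = 1300 + (+1632) = 2932 ft.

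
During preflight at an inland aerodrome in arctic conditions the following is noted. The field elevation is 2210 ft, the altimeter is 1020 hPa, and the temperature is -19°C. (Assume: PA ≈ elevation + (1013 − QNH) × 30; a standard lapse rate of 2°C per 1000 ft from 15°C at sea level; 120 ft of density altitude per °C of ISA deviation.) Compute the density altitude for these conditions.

Pressure altitude = 2210 + (1013 − 1020) × 30 = 2210 + (-210) = 2000 ft.
ISA temperature at 2000 ft = 15 − 2 × (2000/1000) = 11°C.
ISA deviation = -19 − 11 = -30°C.
Density altitude = 2000 + 120 × (-30) = -1600 ft.

-1600 ft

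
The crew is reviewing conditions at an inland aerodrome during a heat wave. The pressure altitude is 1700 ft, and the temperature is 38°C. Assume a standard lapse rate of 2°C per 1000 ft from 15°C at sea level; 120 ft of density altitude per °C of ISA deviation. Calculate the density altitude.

ISA temperature at 1700 ft = 15 − 2 × (1700/1000) = 11.6°C.
ISA deviation = 38 − 11.6 = +26.4°C.
Density altitude = 1700 + 120 × (26.4) = 1700 + (+3168) = 4868 ft.

4868 ft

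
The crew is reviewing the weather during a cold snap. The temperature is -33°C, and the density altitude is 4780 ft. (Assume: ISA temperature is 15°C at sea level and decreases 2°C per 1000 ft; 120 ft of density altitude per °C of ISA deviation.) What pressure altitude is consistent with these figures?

8500 ft

DA = PA + 120 × (OAT − (15 − 2·PA/1000)) = PA + 120·OAT − 1800 + 0.24·PA = 1.24·PA + 120·OAT − 1800.
So 1.24·PA = 4780 − 120 × (-33) + 1800 = 10540.
PA = 10540 / 1.24 = 8500 ft.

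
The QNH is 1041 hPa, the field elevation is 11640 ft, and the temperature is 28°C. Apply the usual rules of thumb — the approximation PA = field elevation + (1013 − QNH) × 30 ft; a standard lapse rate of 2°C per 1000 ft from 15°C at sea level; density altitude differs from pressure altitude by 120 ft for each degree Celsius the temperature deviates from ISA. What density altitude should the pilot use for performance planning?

14952 ft

Pressure altitude = 11640 + (1013 − 1041) × 30 = 11640 + (-840) = 10800 ft.
ISA temperature at 10800 ft = 15 − 2 × (10800/1000) = -6.6°C.
ISA deviation = 28 − (-6.6) = +34.6°C.
Density altitude = 10800 + 120 × (34.6) = 14952 ft.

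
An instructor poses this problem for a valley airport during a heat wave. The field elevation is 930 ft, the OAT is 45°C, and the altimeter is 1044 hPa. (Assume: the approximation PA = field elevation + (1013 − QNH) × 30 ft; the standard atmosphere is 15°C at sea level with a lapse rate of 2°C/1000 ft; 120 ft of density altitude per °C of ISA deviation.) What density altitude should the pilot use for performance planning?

3600 ft

Pressure altitude = 930 + (1013 − 1044) × 30 = 930 + (-930) = 0 ft.
ISA temperature at 0 ft = 15 − 2 × (0/1000) = 15°C.
ISA deviation = 45 − 15 = +30°C.
Density altitude = 0 + 120 × (30) = 3600 ft.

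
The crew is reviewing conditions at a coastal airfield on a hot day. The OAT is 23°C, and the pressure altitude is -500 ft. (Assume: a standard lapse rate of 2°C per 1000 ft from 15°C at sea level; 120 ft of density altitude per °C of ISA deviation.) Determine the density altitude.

340 ft

ISA temperature at -500 ft = 15 − 2 × (-500/1000) = 16°C.
ISA deviation = 23 − 16 = +7°C.
Density altitude = -500 + 120 × (7) = -500 + (+840) = 340 ft.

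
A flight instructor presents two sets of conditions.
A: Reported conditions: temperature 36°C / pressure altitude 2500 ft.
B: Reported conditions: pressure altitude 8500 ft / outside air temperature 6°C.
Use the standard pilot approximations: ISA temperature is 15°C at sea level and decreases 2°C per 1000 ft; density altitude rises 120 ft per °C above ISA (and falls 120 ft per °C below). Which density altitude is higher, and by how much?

B by 3840 ft

A: ISA temp = 10°C, deviation +26°C, DA = 2500 + 120 × 26 = 5620 ft.
B: ISA temp = -2°C, deviation +8°C, DA = 8500 + 120 × 8 = 9460 ft.
B is higher by 9460 − 5620 = 3840 ft.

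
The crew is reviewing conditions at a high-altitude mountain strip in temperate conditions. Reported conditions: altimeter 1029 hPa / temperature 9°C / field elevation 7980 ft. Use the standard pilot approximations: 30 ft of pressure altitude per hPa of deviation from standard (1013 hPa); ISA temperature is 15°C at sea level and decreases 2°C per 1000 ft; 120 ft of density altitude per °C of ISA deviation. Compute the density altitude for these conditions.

8580 ft

Pressure altitude = 7980 + (1013 − 1029) × 30 = 7980 + (-480) = 7500 ft.
ISA temperature at 7500 ft = 15 − 2 × (7500/1000) = 0°C.
ISA deviation = 9 − 0 = +9°C.
Density altitude = 7500 + 120 × (9) = 8580 ft.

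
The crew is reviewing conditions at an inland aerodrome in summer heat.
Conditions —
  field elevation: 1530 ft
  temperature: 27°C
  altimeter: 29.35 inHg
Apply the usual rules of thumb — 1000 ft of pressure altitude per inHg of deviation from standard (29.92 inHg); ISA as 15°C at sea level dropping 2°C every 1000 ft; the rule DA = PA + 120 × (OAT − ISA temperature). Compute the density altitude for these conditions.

4044 ft

Pressure altitude = 1530 + (29.92 − 29.35) × 1000 = 1530 + (+570) = 2100 ft.
ISA temperature at 2100 ft = 15 − 2 × (2100/1000) = 10.8°C.
ISA deviation = 27 − 10.8 = +16.2°C.
Density altitude = 2100 + 120 × (16.2) = 4044 ft.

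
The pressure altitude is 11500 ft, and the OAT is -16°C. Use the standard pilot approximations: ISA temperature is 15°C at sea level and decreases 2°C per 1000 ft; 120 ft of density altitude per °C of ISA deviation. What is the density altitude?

10540 ft

ISA temperature at 11500 ft = 15 − 2 × (11500/1000) = -8°C.
ISA deviation = -16 − (-8) = -8°C.
Density altitude = 11500 + 120 × (-8) = 11500 + (-960) = 10540 ft.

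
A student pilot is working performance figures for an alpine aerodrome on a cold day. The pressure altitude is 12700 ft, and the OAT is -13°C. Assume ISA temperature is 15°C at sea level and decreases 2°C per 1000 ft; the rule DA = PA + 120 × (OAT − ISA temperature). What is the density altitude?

12388 ft

ISA temperature at 12700 ft = 15 − 2 × (12700/1000) = -10.4°C.
ISA deviation = -13 − (-10.4) = -2.6°C.
Density altitude = 12700 + 120 × (-2.6) = 12700 + (-312) = 12388 ft.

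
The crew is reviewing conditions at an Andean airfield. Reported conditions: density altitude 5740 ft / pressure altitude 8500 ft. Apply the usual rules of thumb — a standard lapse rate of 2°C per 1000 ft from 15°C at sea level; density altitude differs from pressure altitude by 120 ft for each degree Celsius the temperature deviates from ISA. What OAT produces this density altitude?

-25°C

Density altitude − pressure altitude = 5740 − 8500 = -2760 ft.
At 120 ft/°C that is an ISA deviation of -2760/120 = -23°C.
ISA temperature at 8500 ft = 15 − 2 × (8500/1000) = -2°C.
OAT = ISA + deviation = -2 + (-23) = -25°C.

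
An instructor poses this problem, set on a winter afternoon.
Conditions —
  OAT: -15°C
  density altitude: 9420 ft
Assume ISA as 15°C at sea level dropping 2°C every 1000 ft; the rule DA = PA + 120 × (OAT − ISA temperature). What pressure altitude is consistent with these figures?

DA = PA + 120 × (OAT − (15 − 2·PA/1000)) = PA + 120·OAT − 1800 + 0.24·PA = 1.24·PA + 120·OAT − 1800.
So 1.24·PA = 9420 − 120 × (-15) + 1800 = 13020.
PA = 13020 / 1.24 = 10500 ft.

10500 ft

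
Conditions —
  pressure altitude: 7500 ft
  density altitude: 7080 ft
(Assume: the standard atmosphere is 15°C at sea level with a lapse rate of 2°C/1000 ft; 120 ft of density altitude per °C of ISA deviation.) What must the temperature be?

-3.5°C

Density altitude − pressure altitude = 7080 − 7500 = -420 ft.
At 120 ft/°C that is an ISA deviation of -420/120 = -3.5°C.
ISA temperature at 7500 ft = 15 − 2 × (7500/1000) = 0°C.
OAT = ISA + deviation = 0 + (-3.5) = -3.5°C.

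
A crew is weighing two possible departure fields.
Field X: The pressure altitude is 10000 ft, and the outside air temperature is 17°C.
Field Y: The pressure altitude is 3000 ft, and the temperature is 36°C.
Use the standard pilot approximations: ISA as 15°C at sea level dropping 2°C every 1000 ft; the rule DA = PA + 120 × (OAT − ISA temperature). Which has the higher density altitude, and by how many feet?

Field X: ISA temp = -5°C, deviation +22°C, DA = 10000 + 120 × 22 = 12640 ft.
Field Y: ISA temp = 9°C, deviation +27°C, DA = 3000 + 120 × 27 = 6240 ft.
Field X is higher by 12640 − 6240 = 6400 ft.

Field X by 6400 ft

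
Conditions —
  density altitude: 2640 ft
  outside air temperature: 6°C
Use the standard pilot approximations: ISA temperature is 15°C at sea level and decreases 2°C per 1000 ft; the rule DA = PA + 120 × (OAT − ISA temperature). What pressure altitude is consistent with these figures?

DA = PA + 120 × (OAT − (15 − 2·PA/1000)) = PA + 120·OAT − 1800 + 0.24·PA = 1.24·PA + 120·OAT − 1800.
So 1.24·PA = 2640 − 120 × 6 + 1800 = 3720.
PA = 3720 / 1.24 = 3000 ft.

3000 ft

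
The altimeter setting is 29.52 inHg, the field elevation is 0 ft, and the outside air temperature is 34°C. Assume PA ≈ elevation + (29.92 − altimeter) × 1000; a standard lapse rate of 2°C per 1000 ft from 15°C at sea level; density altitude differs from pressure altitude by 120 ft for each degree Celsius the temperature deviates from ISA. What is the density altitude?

2776 ft

Pressure altitude = 0 + (29.92 − 29.52) × 1000 = 0 + (+400) = 400 ft.
ISA temperature at 400 ft = 15 − 2 × (400/1000) = 14.2°C.
ISA deviation = 34 − 14.2 = +19.8°C.
Density altitude = 400 + 120 × (19.8) = 2776 ft.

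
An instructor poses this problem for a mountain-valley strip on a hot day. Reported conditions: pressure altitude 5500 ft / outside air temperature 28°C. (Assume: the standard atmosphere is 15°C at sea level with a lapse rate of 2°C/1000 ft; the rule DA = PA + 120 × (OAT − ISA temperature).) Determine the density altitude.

8380 ft

ISA temperature at 5500 ft = 15 − 2 × (5500/1000) = 4°C.
ISA deviation = 28 − 4 = +24°C.
Density altitude = 5500 + 120 × (24) = 5500 + (+2880) = 8380 ft.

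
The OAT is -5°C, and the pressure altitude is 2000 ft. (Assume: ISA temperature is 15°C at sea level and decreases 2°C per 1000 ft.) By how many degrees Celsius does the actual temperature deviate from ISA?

ISA temperature at 2000 ft = 15 − 2 × (2000/1000) = 11°C.
Deviation = OAT − ISA = -5 − 11 = -16°C.

ISA-16°C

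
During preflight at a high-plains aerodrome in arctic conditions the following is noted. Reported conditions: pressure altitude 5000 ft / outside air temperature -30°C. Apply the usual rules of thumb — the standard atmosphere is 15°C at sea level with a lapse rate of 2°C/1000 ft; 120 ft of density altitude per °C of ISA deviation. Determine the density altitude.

800 ft

ISA temperature at 5000 ft = 15 − 2 × (5000/1000) = 5°C.
ISA deviation = -30 − 5 = -35°C.
Density altitude = 5000 + 120 × (-35) = 5000 + (-4200) = 800 ft.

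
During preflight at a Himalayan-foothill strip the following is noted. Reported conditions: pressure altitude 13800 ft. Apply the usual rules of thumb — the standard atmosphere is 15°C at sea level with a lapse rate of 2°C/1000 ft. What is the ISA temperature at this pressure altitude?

ISA temperature = 15 − 2 × (13800/1000) = 15 − 27.6 = -12.6°C.

-12.6°C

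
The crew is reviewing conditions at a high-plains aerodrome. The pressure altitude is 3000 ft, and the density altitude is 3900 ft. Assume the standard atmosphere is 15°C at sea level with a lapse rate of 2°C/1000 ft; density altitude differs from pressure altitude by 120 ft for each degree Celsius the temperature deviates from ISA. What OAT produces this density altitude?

Density altitude − pressure altitude = 3900 − 3000 = +900 ft.
At 120 ft/°C that is an ISA deviation of 900/120 = +7.5°C.
ISA temperature at 3000 ft = 15 − 2 × (3000/1000) = 9°C.
OAT = ISA + deviation = 9 + (+7.5) = 16.5°C.

16.5°C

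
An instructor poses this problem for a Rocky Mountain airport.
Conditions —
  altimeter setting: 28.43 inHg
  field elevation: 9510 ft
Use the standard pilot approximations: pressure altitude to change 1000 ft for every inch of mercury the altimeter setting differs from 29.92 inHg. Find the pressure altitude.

11000 ft

Pressure correction = (29.92 − 28.43) × 1000 = +1490 ft.
Pressure altitude = 9510 + (+1490) = 11000 ft.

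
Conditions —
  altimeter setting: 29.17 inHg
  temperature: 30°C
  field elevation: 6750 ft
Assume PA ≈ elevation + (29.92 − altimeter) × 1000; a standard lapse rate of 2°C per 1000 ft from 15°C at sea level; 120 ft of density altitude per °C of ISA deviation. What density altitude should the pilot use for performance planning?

11100 ft

Pressure altitude = 6750 + (29.92 − 29.17) × 1000 = 6750 + (+750) = 7500 ft.
ISA temperature at 7500 ft = 15 − 2 × (7500/1000) = 0°C.
ISA deviation = 30 − 0 = +30°C.
Density altitude = 7500 + 120 × (30) = 11100 ft.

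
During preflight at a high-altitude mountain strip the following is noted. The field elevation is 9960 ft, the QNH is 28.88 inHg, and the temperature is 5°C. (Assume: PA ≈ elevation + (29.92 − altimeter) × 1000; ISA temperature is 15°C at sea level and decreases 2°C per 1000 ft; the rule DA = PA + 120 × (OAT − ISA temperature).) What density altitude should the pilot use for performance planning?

12440 ft

Pressure altitude = 9960 + (29.92 − 28.88) × 1000 = 9960 + (+1040) = 11000 ft.
ISA temperature at 11000 ft = 15 − 2 × (11000/1000) = -7°C.
ISA deviation = 5 − (-7) = +12°C.
Density altitude = 11000 + 120 × (12) = 12440 ft.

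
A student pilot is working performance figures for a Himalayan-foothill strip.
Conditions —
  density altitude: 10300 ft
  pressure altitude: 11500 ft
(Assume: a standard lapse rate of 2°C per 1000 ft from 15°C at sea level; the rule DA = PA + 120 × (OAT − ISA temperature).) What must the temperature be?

Density altitude − pressure altitude = 10300 − 11500 = -1200 ft.
At 120 ft/°C that is an ISA deviation of -1200/120 = -10°C.
ISA temperature at 11500 ft = 15 − 2 × (11500/1000) = -8°C.
OAT = ISA + deviation = -8 + (-10) = -18°C.

-18°C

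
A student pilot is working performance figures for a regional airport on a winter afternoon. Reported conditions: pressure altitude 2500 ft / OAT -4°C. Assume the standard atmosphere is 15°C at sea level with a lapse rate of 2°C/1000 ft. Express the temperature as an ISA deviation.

ISA temperature at 2500 ft = 15 − 2 × (2500/1000) = 10°C.
Deviation = OAT − ISA = -4 − 10 = -14°C.

ISA-14°C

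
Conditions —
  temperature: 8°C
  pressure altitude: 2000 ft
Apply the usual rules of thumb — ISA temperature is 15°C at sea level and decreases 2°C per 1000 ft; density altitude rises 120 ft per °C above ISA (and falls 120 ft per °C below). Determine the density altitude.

ISA temperature at 2000 ft = 15 − 2 × (2000/1000) = 11°C.
ISA deviation = 8 − 11 = -3°C.
Density altitude = 2000 + 120 × (-3) = 2000 + (-360) = 1640 ft.

1640 ft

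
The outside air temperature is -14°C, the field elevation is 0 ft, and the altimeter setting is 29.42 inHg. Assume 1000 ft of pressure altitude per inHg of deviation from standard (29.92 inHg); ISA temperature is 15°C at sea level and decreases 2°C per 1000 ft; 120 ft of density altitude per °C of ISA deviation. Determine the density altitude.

-2860 ft

Pressure altitude = 0 + (29.92 − 29.42) × 1000 = 0 + (+500) = 500 ft.
ISA temperature at 500 ft = 15 − 2 × (500/1000) = 14°C.
ISA deviation = -14 − 14 = -28°C.
Density altitude = 500 + 120 × (-28) = -2860 ft.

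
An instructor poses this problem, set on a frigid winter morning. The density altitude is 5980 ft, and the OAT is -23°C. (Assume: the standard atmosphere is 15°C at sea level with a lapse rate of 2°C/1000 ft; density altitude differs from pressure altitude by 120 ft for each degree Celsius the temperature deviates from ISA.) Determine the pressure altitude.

DA = PA + 120 × (OAT − (15 − 2·PA/1000)) = PA + 120·OAT − 1800 + 0.24·PA = 1.24·PA + 120·OAT − 1800.
So 1.24·PA = 5980 − 120 × (-23) + 1800 = 10540.
PA = 10540 / 1.24 = 8500 ft.

8500 ft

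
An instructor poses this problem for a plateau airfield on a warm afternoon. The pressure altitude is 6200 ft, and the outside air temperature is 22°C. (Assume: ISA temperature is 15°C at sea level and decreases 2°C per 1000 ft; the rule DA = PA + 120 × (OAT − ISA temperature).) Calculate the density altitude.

ISA temperature at 6200 ft = 15 − 2 × (6200/1000) = 2.6°C.
ISA deviation = 22 − 2.6 = +19.4°C.
Density altitude = 6200 + 120 × (19.4) = 6200 + (+2328) = 8528 ft.

8528 ft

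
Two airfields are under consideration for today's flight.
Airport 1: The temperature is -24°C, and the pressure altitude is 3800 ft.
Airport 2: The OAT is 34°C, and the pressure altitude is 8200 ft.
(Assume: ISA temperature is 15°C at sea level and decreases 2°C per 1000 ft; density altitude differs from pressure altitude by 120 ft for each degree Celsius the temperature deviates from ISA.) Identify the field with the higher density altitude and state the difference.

Airport 1: ISA temp = 7.4°C, deviation -31.4°C, DA = 3800 + 120 × (-31.4) = 32 ft.
Airport 2: ISA temp = -1.4°C, deviation +35.4°C, DA = 8200 + 120 × 35.4 = 12448 ft.
Airport 2 is higher by 12448 − 32 = 12416 ft.

Airport 2 by 12416 ft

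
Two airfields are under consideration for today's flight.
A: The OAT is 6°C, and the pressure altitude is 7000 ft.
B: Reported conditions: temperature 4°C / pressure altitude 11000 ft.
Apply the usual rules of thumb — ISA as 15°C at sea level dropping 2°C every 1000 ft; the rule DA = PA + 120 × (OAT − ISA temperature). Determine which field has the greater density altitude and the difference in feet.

A: ISA temp = 1°C, deviation +5°C, DA = 7000 + 120 × 5 = 7600 ft.
B: ISA temp = -7°C, deviation +11°C, DA = 11000 + 120 × 11 = 12320 ft.
B is higher by 12320 − 7600 = 4720 ft.

B by 4720 ft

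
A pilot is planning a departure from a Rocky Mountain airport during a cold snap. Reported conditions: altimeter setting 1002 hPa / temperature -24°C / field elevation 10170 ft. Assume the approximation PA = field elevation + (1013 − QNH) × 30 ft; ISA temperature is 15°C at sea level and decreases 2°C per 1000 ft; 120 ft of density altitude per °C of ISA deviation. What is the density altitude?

Pressure altitude = 10170 + (1013 − 1002) × 30 = 10170 + (+330) = 10500 ft.
ISA temperature at 10500 ft = 15 − 2 × (10500/1000) = -6°C.
ISA deviation = -24 − (-6) = -18°C.
Density altitude = 10500 + 120 × (-18) = 8340 ft.

8340 ft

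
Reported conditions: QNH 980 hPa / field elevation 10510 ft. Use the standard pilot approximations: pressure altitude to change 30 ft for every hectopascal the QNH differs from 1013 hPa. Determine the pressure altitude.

11500 ft

Pressure correction = (1013 − 980) × 30 = +990 ft.
Pressure altitude = 10510 + (+990) = 11500 ft.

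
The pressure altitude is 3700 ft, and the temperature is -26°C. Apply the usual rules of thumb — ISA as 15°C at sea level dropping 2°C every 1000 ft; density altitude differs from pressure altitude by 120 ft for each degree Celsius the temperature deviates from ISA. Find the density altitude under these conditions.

-332 ft

ISA temperature at 3700 ft = 15 − 2 × (3700/1000) = 7.6°C.
ISA deviation = -26 − 7.6 = -33.6°C.
Density altitude = 3700 + 120 × (-33.6) = 3700 + (-4032) = -332 ft.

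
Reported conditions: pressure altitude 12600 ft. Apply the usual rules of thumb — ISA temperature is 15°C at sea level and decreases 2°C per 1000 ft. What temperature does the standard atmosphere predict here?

ISA temperature = 15 − 2 × (12600/1000) = 15 − 25.2 = -10.2°C.

-10.2°C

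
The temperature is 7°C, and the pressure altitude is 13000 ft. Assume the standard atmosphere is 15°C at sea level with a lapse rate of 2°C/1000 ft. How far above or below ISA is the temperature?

ISA temperature at 13000 ft = 15 − 2 × (13000/1000) = -11°C.
Deviation = OAT − ISA = 7 − (-11) = +18°C.

ISA+18°C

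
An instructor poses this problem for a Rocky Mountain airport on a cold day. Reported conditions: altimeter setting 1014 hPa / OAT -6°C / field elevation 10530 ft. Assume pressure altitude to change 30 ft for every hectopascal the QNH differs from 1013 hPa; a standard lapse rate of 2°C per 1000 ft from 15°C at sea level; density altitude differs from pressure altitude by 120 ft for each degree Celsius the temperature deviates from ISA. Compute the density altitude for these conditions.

10500 ft

Pressure altitude = 10530 + (1013 − 1014) × 30 = 10530 + (-30) = 10500 ft.
ISA temperature at 10500 ft = 15 − 2 × (10500/1000) = -6°C.
ISA deviation = -6 − (-6) = 0°C.
Density altitude = 10500 + 120 × (0) = 10500 ft.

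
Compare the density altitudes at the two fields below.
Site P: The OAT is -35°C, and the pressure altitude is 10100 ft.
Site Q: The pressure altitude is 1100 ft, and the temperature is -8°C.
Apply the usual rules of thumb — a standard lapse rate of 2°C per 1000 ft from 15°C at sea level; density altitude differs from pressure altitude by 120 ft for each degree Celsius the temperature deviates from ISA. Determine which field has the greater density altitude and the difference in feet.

Site P by 7920 ft

Site P: ISA temp = -5.2°C, deviation -29.8°C, DA = 10100 + 120 × (-29.8) = 6524 ft.
Site Q: ISA temp = 12.8°C, deviation -20.8°C, DA = 1100 + 120 × (-20.8) = -1396 ft.
Site P is higher by 6524 − (-1396) = 7920 ft.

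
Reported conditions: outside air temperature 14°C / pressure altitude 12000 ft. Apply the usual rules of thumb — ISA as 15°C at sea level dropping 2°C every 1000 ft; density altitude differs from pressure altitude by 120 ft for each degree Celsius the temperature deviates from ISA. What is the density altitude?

14760 ft

ISA temperature at 12000 ft = 15 − 2 × (12000/1000) = -9°C.
ISA deviation = 14 − (-9) = +23°C.
Density altitude = 12000 + 120 × (23) = 12000 + (+2760) = 14760 ft.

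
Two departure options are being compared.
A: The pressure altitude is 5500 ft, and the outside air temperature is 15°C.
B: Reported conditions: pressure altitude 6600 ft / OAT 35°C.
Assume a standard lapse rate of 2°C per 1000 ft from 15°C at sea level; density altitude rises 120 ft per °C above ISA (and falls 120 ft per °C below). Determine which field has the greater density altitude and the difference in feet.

B by 3764 ft

A: ISA temp = 4°C, deviation +11°C, DA = 5500 + 120 × 11 = 6820 ft.
B: ISA temp = 1.8°C, deviation +33.2°C, DA = 6600 + 120 × 33.2 = 10584 ft.
B is higher by 10584 − 6820 = 3764 ft.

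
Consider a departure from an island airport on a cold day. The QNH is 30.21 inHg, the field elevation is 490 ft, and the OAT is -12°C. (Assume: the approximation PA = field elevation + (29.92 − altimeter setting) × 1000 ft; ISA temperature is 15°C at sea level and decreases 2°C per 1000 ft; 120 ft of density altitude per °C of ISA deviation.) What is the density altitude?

Pressure altitude = 490 + (29.92 − 30.21) × 1000 = 490 + (-290) = 200 ft.
ISA temperature at 200 ft = 15 − 2 × (200/1000) = 14.6°C.
ISA deviation = -12 − 14.6 = -26.6°C.
Density altitude = 200 + 120 × (-26.6) = -2992 ft.

-2992 ft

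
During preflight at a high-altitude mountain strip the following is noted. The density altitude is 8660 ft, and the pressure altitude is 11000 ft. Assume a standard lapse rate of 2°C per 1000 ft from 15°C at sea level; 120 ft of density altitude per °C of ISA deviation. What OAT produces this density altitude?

Density altitude − pressure altitude = 8660 − 11000 = -2340 ft.
At 120 ft/°C that is an ISA deviation of -2340/120 = -19.5°C.
ISA temperature at 11000 ft = 15 − 2 × (11000/1000) = -7°C.
OAT = ISA + deviation = -7 + (-19.5) = -26.5°C.

-26.5°C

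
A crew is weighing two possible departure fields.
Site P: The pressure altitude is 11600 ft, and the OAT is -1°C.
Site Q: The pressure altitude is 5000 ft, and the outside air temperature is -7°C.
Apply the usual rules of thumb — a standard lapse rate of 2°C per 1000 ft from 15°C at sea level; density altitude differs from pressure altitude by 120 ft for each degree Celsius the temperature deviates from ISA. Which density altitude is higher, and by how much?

Site P: ISA temp = -8.2°C, deviation +7.2°C, DA = 11600 + 120 × 7.2 = 12464 ft.
Site Q: ISA temp = 5°C, deviation -12°C, DA = 5000 + 120 × (-12) = 3560 ft.
Site P is higher by 12464 − 3560 = 8904 ft.

Site P by 8904 ft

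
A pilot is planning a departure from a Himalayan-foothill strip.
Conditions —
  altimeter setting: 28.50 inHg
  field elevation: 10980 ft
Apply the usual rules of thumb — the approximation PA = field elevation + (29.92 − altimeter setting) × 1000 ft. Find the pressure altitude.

Pressure correction = (29.92 − 28.50) × 1000 = +1420 ft.
Pressure altitude = 10980 + (+1420) = 12400 ft.

12400 ft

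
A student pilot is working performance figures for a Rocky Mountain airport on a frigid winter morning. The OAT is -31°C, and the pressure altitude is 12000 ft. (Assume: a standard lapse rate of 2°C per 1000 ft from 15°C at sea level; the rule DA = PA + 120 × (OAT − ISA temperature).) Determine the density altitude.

9360 ft

ISA temperature at 12000 ft = 15 − 2 × (12000/1000) = -9°C.
ISA deviation = -31 − (-9) = -22°C.
Density altitude = 12000 + 120 × (-22) = 12000 + (-2640) = 9360 ft.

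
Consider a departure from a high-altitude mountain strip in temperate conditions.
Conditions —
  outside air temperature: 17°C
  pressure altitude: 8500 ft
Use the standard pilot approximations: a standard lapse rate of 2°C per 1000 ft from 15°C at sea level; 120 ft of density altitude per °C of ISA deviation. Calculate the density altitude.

ISA temperature at 8500 ft = 15 − 2 × (8500/1000) = -2°C.
ISA deviation = 17 − (-2) = +19°C.
Density altitude = 8500 + 120 × (19) = 8500 + (+2280) = 10780 ft.

10780 ft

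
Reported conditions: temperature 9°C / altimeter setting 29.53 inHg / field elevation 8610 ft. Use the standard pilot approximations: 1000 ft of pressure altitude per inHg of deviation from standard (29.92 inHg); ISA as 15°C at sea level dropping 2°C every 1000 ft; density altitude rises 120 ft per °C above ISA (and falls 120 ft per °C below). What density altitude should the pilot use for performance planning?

Pressure altitude = 8610 + (29.92 − 29.53) × 1000 = 8610 + (+390) = 9000 ft.
ISA temperature at 9000 ft = 15 − 2 × (9000/1000) = -3°C.
ISA deviation = 9 − (-3) = +12°C.
Density altitude = 9000 + 120 × (12) = 10440 ft.

10440 ft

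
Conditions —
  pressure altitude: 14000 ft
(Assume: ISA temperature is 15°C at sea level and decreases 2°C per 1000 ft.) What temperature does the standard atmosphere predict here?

ISA temperature = 15 − 2 × (14000/1000) = 15 − 28 = -13°C.

-13°C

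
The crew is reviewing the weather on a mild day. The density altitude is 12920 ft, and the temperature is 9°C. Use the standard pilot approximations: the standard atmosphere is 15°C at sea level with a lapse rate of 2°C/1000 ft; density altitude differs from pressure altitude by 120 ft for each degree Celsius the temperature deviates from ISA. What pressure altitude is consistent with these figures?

DA = PA + 120 × (OAT − (15 − 2·PA/1000)) = PA + 120·OAT − 1800 + 0.24·PA = 1.24·PA + 120·OAT − 1800.
So 1.24·PA = 12920 − 120 × 9 + 1800 = 13640.
PA = 13640 / 1.24 = 11000 ft.

11000 ft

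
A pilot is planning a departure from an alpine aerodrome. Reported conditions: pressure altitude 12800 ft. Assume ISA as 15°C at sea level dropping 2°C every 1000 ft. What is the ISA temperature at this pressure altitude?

-10.6°C

ISA temperature = 15 − 2 × (12800/1000) = 15 − 25.6 = -10.6°C.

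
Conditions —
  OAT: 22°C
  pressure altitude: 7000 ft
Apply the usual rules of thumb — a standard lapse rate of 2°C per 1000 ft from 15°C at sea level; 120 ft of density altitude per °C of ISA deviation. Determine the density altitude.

9520 ft

ISA temperature at 7000 ft = 15 − 2 × (7000/1000) = 1°C.
ISA deviation = 22 − 1 = +21°C.
Density altitude = 7000 + 120 × (21) = 7000 + (+2520) = 9520 ft.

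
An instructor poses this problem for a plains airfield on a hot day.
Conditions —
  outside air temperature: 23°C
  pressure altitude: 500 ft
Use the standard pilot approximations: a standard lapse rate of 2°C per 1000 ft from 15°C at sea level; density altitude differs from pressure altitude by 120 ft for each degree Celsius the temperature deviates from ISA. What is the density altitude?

1580 ft

ISA temperature at 500 ft = 15 − 2 × (500/1000) = 14°C.
ISA deviation = 23 − 14 = +9°C.
Density altitude = 500 + 120 × (9) = 500 + (+1080) = 1580 ft.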